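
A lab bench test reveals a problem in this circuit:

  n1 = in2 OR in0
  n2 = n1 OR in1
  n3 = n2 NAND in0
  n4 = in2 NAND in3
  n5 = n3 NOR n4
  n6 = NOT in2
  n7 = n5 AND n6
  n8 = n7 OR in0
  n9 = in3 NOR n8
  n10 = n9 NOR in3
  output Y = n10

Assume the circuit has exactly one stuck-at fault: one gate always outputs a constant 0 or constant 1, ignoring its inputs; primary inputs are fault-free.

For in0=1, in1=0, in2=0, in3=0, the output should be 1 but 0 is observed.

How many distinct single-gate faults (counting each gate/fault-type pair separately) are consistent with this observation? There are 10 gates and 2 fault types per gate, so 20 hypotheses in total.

3

Fault-free: n1=1, n2=1, n3=0, n4=1, n5=0, n6=1, n7=0, n8=1, n9=0, n10=1 → 1. Observed 0.
  n1: none of the 2 fault types match ✗
  n2: none of the 2 fault types match ✗
  n3: none of the 2 fault types match ✗
  n4: none of the 2 fault types match ✗
  n5: none of the 2 fault types match ✗
  n6: none of the 2 fault types match ✗
  n7: none of the 2 fault types match ✗
  n8: stuck-at-0 ✓; others ✗
  n9: stuck-at-1 ✓; others ✗
  n10: stuck-at-0 ✓; others ✗
Consistent faults: {n8 stuck-at-0, n9 stuck-at-1, n10 stuck-at-0} — 3 in all.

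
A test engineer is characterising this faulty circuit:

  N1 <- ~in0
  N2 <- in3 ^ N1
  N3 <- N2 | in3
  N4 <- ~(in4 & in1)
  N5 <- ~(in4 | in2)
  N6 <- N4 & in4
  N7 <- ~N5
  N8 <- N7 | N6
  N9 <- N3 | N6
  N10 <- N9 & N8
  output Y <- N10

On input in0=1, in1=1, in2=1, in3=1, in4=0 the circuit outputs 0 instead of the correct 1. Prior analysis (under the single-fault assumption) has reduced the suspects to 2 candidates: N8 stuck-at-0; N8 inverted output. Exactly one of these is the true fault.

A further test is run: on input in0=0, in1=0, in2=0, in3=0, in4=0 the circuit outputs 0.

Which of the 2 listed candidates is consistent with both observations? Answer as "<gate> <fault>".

Evaluate each candidate on input in0=0, in1=0, in2=0, in3=0, in4=0:
  N8 stuck-at-0: N1=1, N2=1, N3=1, N4=1, N5=1, N6=0, N7=0, N8=0 [stuck-at-0], N9=1, N10=0 → 0 — matches
  N8 inverted output: N1=1, N2=1, N3=1, N4=1, N5=1, N6=0, N7=0, N8=1 [inverted output], N9=1, N10=1 → 1 — eliminated
Only N8 stuck-at-0 reproduces the observed 0.

N8 stuck-at-0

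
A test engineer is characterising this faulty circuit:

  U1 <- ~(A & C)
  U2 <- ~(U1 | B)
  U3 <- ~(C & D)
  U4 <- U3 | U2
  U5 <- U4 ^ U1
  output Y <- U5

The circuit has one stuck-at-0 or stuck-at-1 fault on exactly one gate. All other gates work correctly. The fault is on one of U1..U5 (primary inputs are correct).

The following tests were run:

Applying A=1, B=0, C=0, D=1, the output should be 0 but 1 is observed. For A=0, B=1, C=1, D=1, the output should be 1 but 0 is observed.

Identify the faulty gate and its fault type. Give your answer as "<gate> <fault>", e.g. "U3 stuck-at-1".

Fault-free values for test 1 (A=1, B=0, C=0, D=1): U1=1, U2=0, U3=1, U4=1, U5=0, giving Y=0. Observed 1.
Test 1: faults giving observed 1 are {U1 stuck-at-0, U3 stuck-at-0, U4 stuck-at-0, U5 stuck-at-1}.
Test 2 (A=0, B=1, C=1, D=1): fault-free U1=1, U2=0, U3=0, U4=0, U5=1 → 1; observed 0. Eliminates U3 stuck-at-0, U4 stuck-at-0, U5 stuck-at-1.
Only U1 stuck-at-0 is consistent with every test.

U1 stuck-at-0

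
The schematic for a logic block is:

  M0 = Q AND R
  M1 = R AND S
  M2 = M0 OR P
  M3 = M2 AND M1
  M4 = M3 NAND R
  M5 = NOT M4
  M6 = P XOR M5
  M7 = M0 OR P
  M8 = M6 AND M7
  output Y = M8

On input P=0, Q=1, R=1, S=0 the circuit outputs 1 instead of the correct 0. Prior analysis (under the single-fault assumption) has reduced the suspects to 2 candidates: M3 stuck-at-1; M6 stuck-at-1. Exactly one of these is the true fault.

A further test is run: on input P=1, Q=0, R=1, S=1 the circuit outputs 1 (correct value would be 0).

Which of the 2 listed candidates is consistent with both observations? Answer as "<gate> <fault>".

Evaluate each candidate on input P=1, Q=0, R=1, S=1:
  M3 stuck-at-1: M0=0, M1=1, M2=1, M3=1 [stuck-at-1], M4=0, M5=1, M6=0, M7=1, M8=0 → 0 — eliminated
  M6 stuck-at-1: M0=0, M1=1, M2=1, M3=1, M4=0, M5=1, M6=1 [stuck-at-1], M7=1, M8=1 → 1 — matches
Only M6 stuck-at-1 reproduces the observed 1.

M6 stuck-at-1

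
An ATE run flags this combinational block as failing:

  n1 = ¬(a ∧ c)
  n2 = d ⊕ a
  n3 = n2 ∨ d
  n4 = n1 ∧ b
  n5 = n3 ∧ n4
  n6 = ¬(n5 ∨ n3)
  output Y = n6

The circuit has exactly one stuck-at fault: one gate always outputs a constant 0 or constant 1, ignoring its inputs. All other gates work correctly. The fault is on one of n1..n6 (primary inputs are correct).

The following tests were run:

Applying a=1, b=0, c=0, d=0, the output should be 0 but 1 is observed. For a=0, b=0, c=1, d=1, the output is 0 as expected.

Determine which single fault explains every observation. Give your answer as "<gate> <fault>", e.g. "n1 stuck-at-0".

n2 stuck-at-0

Fault-free values for test 1 (a=1, b=0, c=0, d=0): n1=1, n2=1, n3=1, n4=0, n5=0, n6=0, giving Y=0. Observed 1.
Test 1: faults giving observed 1 are {n2 stuck-at-0, n3 stuck-at-0, n6 stuck-at-1}.
Test 2 (a=0, b=0, c=1, d=1): fault-free n1=1, n2=1, n3=1, n4=0, n5=0, n6=0 → 0; observed 0. Eliminates n3 stuck-at-0, n6 stuck-at-1.
Only n2 stuck-at-0 is consistent with every test.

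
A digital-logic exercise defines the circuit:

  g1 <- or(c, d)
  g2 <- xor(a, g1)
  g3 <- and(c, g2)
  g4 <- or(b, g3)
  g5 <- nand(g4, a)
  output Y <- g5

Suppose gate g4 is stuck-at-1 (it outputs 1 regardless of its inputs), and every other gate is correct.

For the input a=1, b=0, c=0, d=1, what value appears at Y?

Propagate with g4 forced: g1=1, g2=0, g3=0, g4=1 [stuck-at-1], g5=0.
So Y = 0. (Without the fault it would be 1.)

0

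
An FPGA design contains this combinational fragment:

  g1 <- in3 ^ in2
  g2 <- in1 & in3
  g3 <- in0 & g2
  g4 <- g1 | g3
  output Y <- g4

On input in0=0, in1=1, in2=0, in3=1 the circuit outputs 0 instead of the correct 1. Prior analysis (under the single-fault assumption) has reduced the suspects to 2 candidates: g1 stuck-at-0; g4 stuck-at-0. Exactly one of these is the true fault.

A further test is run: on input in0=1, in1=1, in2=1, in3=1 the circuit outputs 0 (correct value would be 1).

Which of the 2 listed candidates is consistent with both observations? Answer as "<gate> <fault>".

Evaluate each candidate on input in0=1, in1=1, in2=1, in3=1:
  g1 stuck-at-0: g1=0 [stuck-at-0], g2=1, g3=1, g4=1 → 1 — eliminated
  g4 stuck-at-0: g1=0, g2=1, g3=1, g4=0 [stuck-at-0] → 0 — matches
Only g4 stuck-at-0 reproduces the observed 0.

g4 stuck-at-0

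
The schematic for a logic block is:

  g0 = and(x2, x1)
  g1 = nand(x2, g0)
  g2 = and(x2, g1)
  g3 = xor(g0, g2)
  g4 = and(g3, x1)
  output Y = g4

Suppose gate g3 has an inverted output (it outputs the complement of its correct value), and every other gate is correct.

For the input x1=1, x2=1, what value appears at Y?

0

Propagate with g3 forced: g0=1, g1=0, g2=0, g3=0 [inverted output], g4=0.
So Y = 0. (Without the fault it would be 1.)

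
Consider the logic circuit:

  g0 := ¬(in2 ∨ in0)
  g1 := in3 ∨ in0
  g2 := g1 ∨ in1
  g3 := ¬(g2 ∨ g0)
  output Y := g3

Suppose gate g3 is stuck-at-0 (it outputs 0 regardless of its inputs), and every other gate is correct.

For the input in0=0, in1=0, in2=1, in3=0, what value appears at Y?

0

Propagate with g3 forced: g0=0, g1=0, g2=0, g3=0 [stuck-at-0].
So Y = 0. (Without the fault it would be 1.)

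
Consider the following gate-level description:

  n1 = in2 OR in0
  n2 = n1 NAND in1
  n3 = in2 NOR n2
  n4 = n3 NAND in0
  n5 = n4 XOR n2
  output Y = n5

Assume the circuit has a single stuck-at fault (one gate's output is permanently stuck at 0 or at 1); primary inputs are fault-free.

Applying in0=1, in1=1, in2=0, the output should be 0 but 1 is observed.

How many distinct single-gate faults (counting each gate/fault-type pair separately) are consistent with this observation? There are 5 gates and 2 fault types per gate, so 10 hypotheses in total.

Fault-free: n1=1, n2=0, n3=1, n4=0, n5=0 → 0. Observed 1.
  n1 stuck-at-0: output 0 ✗
  n1 stuck-at-1: output 0 ✗
  n2 stuck-at-0: output 0 ✗
  n2 stuck-at-1: output 0 ✗
  n3 stuck-at-0: output 1 ✓
  n3 stuck-at-1: output 0 ✗
  n4 stuck-at-0: output 0 ✗
  n4 stuck-at-1: output 1 ✓
  n5 stuck-at-0: output 0 ✗
  n5 stuck-at-1: output 1 ✓
Consistent faults: {n3 stuck-at-0, n4 stuck-at-1, n5 stuck-at-1} — 3 in all.

3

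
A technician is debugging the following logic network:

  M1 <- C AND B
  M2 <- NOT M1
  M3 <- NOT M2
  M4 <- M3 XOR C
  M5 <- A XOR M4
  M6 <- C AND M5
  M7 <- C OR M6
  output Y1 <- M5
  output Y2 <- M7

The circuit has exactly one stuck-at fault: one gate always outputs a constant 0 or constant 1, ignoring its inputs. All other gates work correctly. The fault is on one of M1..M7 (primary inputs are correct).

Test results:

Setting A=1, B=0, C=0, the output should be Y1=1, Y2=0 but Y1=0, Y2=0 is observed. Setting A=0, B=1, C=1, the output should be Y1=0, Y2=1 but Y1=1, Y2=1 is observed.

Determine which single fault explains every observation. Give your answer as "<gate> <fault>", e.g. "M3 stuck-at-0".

M4 stuck-at-1

Fault-free values for test 1 (A=1, B=0, C=0): M1=0, M2=1, M3=0, M4=0, M5=1, M6=0, M7=0, giving Y1=1, Y2=0. Observed Y1=0, Y2=0.
Test 1: faults giving observed Y1=0, Y2=0 are {M1 stuck-at-1, M2 stuck-at-0, M3 stuck-at-1, M4 stuck-at-1, M5 stuck-at-0}.
Test 2 (A=0, B=1, C=1): fault-free M1=1, M2=0, M3=1, M4=0, M5=0, M6=0, M7=1 → Y1=0, Y2=1; observed Y1=1, Y2=1. Eliminates M1 stuck-at-1, M2 stuck-at-0, M3 stuck-at-1, M5 stuck-at-0.
Only M4 stuck-at-1 is consistent with every test.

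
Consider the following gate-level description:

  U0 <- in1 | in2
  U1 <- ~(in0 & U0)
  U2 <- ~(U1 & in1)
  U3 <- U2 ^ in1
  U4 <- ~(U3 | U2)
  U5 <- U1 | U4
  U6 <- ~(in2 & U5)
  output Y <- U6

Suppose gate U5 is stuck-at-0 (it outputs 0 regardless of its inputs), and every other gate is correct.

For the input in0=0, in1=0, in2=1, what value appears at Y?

Propagate with U5 forced: U0=1, U1=1, U2=1, U3=1, U4=0, U5=0 [stuck-at-0], U6=1.
So Y = 1. (Without the fault it would be 0.)

1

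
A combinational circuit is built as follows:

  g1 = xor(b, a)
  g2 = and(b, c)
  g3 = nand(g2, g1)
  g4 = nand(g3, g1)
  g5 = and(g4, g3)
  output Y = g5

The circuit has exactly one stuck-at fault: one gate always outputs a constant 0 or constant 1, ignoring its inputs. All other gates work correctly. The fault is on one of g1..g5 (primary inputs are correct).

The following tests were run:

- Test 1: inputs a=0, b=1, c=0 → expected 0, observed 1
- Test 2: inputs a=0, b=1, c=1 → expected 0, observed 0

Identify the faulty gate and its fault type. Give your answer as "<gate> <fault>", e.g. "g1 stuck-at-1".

Fault-free values for test 1 (a=0, b=1, c=0): g1=1, g2=0, g3=1, g4=0, g5=0, giving Y=0. Observed 1.
Test 1: faults giving observed 1 are {g1 stuck-at-0, g4 stuck-at-1, g5 stuck-at-1}.
Test 2 (a=0, b=1, c=1): fault-free g1=1, g2=1, g3=0, g4=1, g5=0 → 0; observed 0. Eliminates g1 stuck-at-0, g5 stuck-at-1.
Only g4 stuck-at-1 is consistent with every test.

g4 stuck-at-1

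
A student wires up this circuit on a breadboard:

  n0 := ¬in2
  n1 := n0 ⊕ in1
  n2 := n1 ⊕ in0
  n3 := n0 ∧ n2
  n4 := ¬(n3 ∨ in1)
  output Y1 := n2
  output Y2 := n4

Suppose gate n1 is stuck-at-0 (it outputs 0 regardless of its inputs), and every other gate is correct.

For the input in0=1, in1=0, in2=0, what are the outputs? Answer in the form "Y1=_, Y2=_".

Y1=1, Y2=0

Propagate with n1 forced: n0=1, n1=0 [stuck-at-0], n2=1, n3=1, n4=0.
So the outputs are Y1=1, Y2=0. (Without the fault they would be Y1=0, Y2=1.)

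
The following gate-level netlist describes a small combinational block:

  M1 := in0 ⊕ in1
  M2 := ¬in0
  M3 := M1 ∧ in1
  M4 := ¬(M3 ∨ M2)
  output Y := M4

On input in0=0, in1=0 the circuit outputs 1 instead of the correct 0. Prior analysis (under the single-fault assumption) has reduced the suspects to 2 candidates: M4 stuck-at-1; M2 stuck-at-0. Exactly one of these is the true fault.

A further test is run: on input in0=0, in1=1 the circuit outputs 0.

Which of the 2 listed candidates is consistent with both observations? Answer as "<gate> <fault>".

M2 stuck-at-0

Evaluate each candidate on input in0=0, in1=1:
  M4 stuck-at-1: M1=1, M2=1, M3=1, M4=1 [stuck-at-1] → 1 — eliminated
  M2 stuck-at-0: M1=1, M2=0 [stuck-at-0], M3=1, M4=0 → 0 — matches
Only M2 stuck-at-0 reproduces the observed 0.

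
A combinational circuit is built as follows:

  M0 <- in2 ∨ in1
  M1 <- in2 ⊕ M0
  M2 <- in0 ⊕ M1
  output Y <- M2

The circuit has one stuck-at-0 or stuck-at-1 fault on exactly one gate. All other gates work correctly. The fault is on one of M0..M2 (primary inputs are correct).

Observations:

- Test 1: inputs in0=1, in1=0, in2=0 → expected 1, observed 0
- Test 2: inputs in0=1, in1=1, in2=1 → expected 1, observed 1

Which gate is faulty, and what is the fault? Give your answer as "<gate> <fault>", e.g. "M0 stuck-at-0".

M0 stuck-at-1

Fault-free values for test 1 (in0=1, in1=0, in2=0): M0=0, M1=0, M2=1, giving Y=1. Observed 0.
Test 1: faults giving observed 0 are {M0 stuck-at-1, M1 stuck-at-1, M2 stuck-at-0}.
Test 2 (in0=1, in1=1, in2=1): fault-free M0=1, M1=0, M2=1 → 1; observed 1. Eliminates M1 stuck-at-1, M2 stuck-at-0.
Only M0 stuck-at-1 is consistent with every test.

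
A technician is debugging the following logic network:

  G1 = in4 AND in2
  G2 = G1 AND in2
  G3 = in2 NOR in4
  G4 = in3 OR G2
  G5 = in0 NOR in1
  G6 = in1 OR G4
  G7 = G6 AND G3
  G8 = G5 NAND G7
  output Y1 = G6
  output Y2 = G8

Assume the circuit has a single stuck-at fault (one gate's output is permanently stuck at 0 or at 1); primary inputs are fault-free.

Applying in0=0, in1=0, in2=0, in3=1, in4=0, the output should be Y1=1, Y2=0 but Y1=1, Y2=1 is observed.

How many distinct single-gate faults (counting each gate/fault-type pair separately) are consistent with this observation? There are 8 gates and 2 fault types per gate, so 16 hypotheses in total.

Fault-free: G1=0, G2=0, G3=1, G4=1, G5=1, G6=1, G7=1, G8=0 → Y1=1, Y2=0. Observed Y1=1, Y2=1.
  G1: none of the 2 fault types match ✗
  G2: none of the 2 fault types match ✗
  G3: stuck-at-0 ✓; others ✗
  G4: none of the 2 fault types match ✗
  G5: stuck-at-0 ✓; others ✗
  G6: none of the 2 fault types match ✗
  G7: stuck-at-0 ✓; others ✗
  G8: stuck-at-1 ✓; others ✗
Consistent faults: {G3 stuck-at-0, G5 stuck-at-0, G7 stuck-at-0, G8 stuck-at-1} — 4 in all.

4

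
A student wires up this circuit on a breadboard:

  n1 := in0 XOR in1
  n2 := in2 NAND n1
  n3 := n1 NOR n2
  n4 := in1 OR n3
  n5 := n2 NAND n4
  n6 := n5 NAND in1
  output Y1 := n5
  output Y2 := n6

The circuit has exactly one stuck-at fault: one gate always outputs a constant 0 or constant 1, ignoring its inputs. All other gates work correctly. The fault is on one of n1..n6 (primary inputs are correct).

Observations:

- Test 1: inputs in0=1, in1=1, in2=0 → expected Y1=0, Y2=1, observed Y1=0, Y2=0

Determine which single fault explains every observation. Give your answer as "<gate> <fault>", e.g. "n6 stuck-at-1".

n6 stuck-at-0

Fault-free values for test 1 (in0=1, in1=1, in2=0): n1=0, n2=1, n3=0, n4=1, n5=0, n6=1, giving Y1=0, Y2=1. Observed Y1=0, Y2=0.
Test 1: faults giving observed Y1=0, Y2=0 are {n6 stuck-at-0}.
Only n6 stuck-at-0 is consistent with every test.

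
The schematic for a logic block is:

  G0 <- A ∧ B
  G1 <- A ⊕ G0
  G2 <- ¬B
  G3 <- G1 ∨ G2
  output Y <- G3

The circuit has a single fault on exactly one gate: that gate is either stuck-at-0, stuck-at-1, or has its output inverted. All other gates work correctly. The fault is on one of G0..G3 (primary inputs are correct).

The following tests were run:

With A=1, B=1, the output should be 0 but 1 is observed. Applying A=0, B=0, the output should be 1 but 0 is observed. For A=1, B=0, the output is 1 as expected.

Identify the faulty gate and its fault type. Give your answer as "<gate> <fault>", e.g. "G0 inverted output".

Fault-free values for test 1 (A=1, B=1): G0=1, G1=0, G2=0, G3=0, giving Y=0. Observed 1.
Test 1: faults giving observed 1 are {G0 stuck-at-0, G0 inverted output, G1 stuck-at-1, G1 inverted output, G2 stuck-at-1, G2 inverted output, G3 stuck-at-1, G3 inverted output}.
Test 2 (A=0, B=0): fault-free G0=0, G1=0, G2=1, G3=1 → 1; observed 0. Eliminates G0 stuck-at-0, G0 inverted output, G1 stuck-at-1, G1 inverted output, G2 stuck-at-1, G3 stuck-at-1.
Test 3 (A=1, B=0): fault-free G0=0, G1=1, G2=1, G3=1 → 1; observed 1. Eliminates G3 inverted output.
Only G2 inverted output is consistent with every test.

G2 inverted output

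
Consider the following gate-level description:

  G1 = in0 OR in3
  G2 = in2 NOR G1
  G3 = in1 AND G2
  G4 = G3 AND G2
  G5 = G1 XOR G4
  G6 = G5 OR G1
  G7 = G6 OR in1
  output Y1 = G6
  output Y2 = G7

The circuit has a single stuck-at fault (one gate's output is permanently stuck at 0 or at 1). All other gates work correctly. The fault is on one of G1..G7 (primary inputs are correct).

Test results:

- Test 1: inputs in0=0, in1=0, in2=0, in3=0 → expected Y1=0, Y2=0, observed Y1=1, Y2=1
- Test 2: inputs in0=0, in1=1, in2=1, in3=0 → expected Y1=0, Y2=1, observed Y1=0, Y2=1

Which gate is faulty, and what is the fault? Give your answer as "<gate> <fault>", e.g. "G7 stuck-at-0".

G3 stuck-at-1

Fault-free values for test 1 (in0=0, in1=0, in2=0, in3=0): G1=0, G2=1, G3=0, G4=0, G5=0, G6=0, G7=0, giving Y1=0, Y2=0. Observed Y1=1, Y2=1.
Test 1: faults giving observed Y1=1, Y2=1 are {G1 stuck-at-1, G3 stuck-at-1, G4 stuck-at-1, G5 stuck-at-1, G6 stuck-at-1}.
Test 2 (in0=0, in1=1, in2=1, in3=0): fault-free G1=0, G2=0, G3=0, G4=0, G5=0, G6=0, G7=1 → Y1=0, Y2=1; observed Y1=0, Y2=1. Eliminates G1 stuck-at-1, G4 stuck-at-1, G5 stuck-at-1, G6 stuck-at-1.
Only G3 stuck-at-1 is consistent with every test.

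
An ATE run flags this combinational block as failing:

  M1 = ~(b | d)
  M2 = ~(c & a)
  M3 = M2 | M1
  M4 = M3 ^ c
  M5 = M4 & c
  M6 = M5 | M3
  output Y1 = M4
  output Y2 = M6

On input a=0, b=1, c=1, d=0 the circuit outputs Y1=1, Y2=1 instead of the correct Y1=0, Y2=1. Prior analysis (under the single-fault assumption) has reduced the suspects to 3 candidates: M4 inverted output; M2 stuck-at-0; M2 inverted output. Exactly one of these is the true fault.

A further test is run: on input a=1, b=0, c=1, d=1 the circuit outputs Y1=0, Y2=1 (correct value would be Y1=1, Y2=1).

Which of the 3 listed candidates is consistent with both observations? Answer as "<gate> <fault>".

Evaluate each candidate on input a=1, b=0, c=1, d=1:
  M4 inverted output: M1=0, M2=0, M3=0, M4=0 [inverted output], M5=0, M6=0 → Y1=0, Y2=0 — eliminated
  M2 stuck-at-0: M1=0, M2=0 [stuck-at-0], M3=0, M4=1, M5=1, M6=1 → Y1=1, Y2=1 — eliminated
  M2 inverted output: M1=0, M2=1 [inverted output], M3=1, M4=0, M5=0, M6=1 → Y1=0, Y2=1 — matches
Only M2 inverted output reproduces the observed Y1=0, Y2=1.

M2 inverted output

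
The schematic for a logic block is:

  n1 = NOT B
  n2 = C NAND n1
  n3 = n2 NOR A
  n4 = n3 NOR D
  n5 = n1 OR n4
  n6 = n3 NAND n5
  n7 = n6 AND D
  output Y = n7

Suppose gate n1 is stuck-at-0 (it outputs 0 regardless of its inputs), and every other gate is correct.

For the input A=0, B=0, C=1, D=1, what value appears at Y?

Propagate with n1 forced: n1=0 [stuck-at-0], n2=1, n3=0, n4=0, n5=0, n6=1, n7=1.
So Y = 1. (Without the fault it would be 0.)

1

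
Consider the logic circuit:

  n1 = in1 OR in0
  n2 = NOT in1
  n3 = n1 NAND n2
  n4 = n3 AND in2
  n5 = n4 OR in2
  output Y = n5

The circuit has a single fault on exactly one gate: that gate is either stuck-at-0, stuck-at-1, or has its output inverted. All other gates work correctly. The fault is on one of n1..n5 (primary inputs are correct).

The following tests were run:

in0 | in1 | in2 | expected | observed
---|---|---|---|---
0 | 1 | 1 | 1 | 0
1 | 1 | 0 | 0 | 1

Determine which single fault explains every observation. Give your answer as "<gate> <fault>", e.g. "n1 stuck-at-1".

n5 inverted output

Fault-free values for test 1 (in0=0, in1=1, in2=1): n1=1, n2=0, n3=1, n4=1, n5=1, giving Y=1. Observed 0.
Test 1: faults giving observed 0 are {n5 stuck-at-0, n5 inverted output}.
Test 2 (in0=1, in1=1, in2=0): fault-free n1=1, n2=0, n3=1, n4=0, n5=0 → 0; observed 1. Eliminates n5 stuck-at-0.
Only n5 inverted output is consistent with every test.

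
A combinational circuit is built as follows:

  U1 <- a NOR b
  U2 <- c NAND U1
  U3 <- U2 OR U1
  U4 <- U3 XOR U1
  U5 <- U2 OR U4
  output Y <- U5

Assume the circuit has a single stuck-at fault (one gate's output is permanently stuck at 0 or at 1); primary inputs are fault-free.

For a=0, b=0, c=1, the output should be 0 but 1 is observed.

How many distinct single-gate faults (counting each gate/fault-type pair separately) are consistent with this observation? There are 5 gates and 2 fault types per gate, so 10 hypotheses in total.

Fault-free: U1=1, U2=0, U3=1, U4=0, U5=0 → 0. Observed 1.
  U1 stuck-at-0: output 1 ✓
  U1 stuck-at-1: output 0 ✗
  U2 stuck-at-0: output 0 ✗
  U2 stuck-at-1: output 1 ✓
  U3 stuck-at-0: output 1 ✓
  U3 stuck-at-1: output 0 ✗
  U4 stuck-at-0: output 0 ✗
  U4 stuck-at-1: output 1 ✓
  U5 stuck-at-0: output 0 ✗
  U5 stuck-at-1: output 1 ✓
Consistent faults: {U1 stuck-at-0, U2 stuck-at-1, U3 stuck-at-0, U4 stuck-at-1, U5 stuck-at-1} — 5 in all.

5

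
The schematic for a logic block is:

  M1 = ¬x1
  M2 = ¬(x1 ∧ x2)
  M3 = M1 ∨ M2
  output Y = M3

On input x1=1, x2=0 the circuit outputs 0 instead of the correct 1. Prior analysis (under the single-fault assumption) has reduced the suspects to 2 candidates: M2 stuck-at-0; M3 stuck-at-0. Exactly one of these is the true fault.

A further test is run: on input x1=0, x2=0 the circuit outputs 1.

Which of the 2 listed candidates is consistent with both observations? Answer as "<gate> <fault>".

M2 stuck-at-0

Evaluate each candidate on input x1=0, x2=0:
  M2 stuck-at-0: M1=1, M2=0 [stuck-at-0], M3=1 → 1 — matches
  M3 stuck-at-0: M1=1, M2=1, M3=0 [stuck-at-0] → 0 — eliminated
Only M2 stuck-at-0 reproduces the observed 1.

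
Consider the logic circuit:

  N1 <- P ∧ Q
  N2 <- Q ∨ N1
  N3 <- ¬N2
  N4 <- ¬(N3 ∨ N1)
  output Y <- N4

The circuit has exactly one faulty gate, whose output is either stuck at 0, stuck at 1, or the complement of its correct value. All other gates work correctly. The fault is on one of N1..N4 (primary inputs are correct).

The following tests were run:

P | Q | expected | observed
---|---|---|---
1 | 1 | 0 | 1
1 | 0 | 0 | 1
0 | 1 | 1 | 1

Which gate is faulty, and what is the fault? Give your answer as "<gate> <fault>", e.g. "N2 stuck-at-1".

Fault-free values for test 1 (P=1, Q=1): N1=1, N2=1, N3=0, N4=0, giving Y=0. Observed 1.
Test 1: faults giving observed 1 are {N1 stuck-at-0, N1 inverted output, N4 stuck-at-1, N4 inverted output}.
Test 2 (P=1, Q=0): fault-free N1=0, N2=0, N3=1, N4=0 → 0; observed 1. Eliminates N1 stuck-at-0, N1 inverted output.
Test 3 (P=0, Q=1): fault-free N1=0, N2=1, N3=0, N4=1 → 1; observed 1. Eliminates N4 inverted output.
Only N4 stuck-at-1 is consistent with every test.

N4 stuck-at-1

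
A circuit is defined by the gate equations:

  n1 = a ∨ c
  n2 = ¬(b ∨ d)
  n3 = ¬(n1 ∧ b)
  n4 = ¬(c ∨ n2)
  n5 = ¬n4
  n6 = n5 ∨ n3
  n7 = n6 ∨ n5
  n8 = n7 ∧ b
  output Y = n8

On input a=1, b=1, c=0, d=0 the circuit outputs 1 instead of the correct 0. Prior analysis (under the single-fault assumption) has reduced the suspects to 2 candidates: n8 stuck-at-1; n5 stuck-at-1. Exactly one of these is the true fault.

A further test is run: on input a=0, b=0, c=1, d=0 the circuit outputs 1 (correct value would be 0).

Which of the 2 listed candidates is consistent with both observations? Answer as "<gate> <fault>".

Evaluate each candidate on input a=0, b=0, c=1, d=0:
  n8 stuck-at-1: n1=1, n2=1, n3=1, n4=0, n5=1, n6=1, n7=1, n8=1 [stuck-at-1] → 1 — matches
  n5 stuck-at-1: n1=1, n2=1, n3=1, n4=0, n5=1 [stuck-at-1], n6=1, n7=1, n8=0 → 0 — eliminated
Only n8 stuck-at-1 reproduces the observed 1.

n8 stuck-at-1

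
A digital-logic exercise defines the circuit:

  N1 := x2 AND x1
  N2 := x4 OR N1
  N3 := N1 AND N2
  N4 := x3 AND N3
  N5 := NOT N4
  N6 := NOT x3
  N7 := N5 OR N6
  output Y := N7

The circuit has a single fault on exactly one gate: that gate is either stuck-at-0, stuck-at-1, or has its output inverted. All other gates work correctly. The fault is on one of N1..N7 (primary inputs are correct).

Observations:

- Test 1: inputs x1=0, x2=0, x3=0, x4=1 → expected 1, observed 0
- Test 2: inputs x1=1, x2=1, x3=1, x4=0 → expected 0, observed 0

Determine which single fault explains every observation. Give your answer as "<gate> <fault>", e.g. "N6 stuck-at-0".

Fault-free values for test 1 (x1=0, x2=0, x3=0, x4=1): N1=0, N2=1, N3=0, N4=0, N5=1, N6=1, N7=1, giving Y=1. Observed 0.
Test 1: faults giving observed 0 are {N7 stuck-at-0, N7 inverted output}.
Test 2 (x1=1, x2=1, x3=1, x4=0): fault-free N1=1, N2=1, N3=1, N4=1, N5=0, N6=0, N7=0 → 0; observed 0. Eliminates N7 inverted output.
Only N7 stuck-at-0 is consistent with every test.

N7 stuck-at-0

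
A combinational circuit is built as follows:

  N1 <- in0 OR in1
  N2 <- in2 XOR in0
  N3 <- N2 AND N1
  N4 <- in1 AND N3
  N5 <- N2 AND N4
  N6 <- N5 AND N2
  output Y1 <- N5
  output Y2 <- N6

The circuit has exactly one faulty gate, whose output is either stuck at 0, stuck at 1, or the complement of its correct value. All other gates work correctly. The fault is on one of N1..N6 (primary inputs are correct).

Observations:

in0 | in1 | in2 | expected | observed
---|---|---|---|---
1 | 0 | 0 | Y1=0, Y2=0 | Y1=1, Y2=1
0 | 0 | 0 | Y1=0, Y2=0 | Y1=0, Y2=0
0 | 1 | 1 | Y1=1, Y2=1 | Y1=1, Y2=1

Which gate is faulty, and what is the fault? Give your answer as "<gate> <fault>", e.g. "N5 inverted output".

Fault-free values for test 1 (in0=1, in1=0, in2=0): N1=1, N2=1, N3=1, N4=0, N5=0, N6=0, giving Y1=0, Y2=0. Observed Y1=1, Y2=1.
Test 1: faults giving observed Y1=1, Y2=1 are {N4 stuck-at-1, N4 inverted output, N5 stuck-at-1, N5 inverted output}.
Test 2 (in0=0, in1=0, in2=0): fault-free N1=0, N2=0, N3=0, N4=0, N5=0, N6=0 → Y1=0, Y2=0; observed Y1=0, Y2=0. Eliminates N5 stuck-at-1, N5 inverted output.
Test 3 (in0=0, in1=1, in2=1): fault-free N1=1, N2=1, N3=1, N4=1, N5=1, N6=1 → Y1=1, Y2=1; observed Y1=1, Y2=1. Eliminates N4 inverted output.
Only N4 stuck-at-1 is consistent with every test.

N4 stuck-at-1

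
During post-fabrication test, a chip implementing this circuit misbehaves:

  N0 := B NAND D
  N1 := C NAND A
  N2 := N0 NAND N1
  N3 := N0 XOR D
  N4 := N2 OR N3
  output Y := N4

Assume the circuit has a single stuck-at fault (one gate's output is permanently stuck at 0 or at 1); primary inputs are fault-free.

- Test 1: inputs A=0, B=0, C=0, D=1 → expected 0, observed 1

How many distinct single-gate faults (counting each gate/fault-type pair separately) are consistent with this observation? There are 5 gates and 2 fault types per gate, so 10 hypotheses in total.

5

Fault-free: N0=1, N1=1, N2=0, N3=0, N4=0 → 0. Observed 1.
  N0 stuck-at-0: output 1 ✓
  N0 stuck-at-1: output 0 ✗
  N1 stuck-at-0: output 1 ✓
  N1 stuck-at-1: output 0 ✗
  N2 stuck-at-0: output 0 ✗
  N2 stuck-at-1: output 1 ✓
  N3 stuck-at-0: output 0 ✗
  N3 stuck-at-1: output 1 ✓
  N4 stuck-at-0: output 0 ✗
  N4 stuck-at-1: output 1 ✓
Consistent faults: {N0 stuck-at-0, N1 stuck-at-0, N2 stuck-at-1, N3 stuck-at-1, N4 stuck-at-1} — 5 in all.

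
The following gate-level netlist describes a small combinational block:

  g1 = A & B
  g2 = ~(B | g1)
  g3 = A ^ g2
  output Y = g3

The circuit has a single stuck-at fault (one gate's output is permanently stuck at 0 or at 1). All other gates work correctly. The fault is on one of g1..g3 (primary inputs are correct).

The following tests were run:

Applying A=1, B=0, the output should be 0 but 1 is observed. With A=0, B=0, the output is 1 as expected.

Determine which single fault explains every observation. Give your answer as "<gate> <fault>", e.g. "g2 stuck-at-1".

Fault-free values for test 1 (A=1, B=0): g1=0, g2=1, g3=0, giving Y=0. Observed 1.
Test 1: faults giving observed 1 are {g1 stuck-at-1, g2 stuck-at-0, g3 stuck-at-1}.
Test 2 (A=0, B=0): fault-free g1=0, g2=1, g3=1 → 1; observed 1. Eliminates g1 stuck-at-1, g2 stuck-at-0.
Only g3 stuck-at-1 is consistent with every test.

g3 stuck-at-1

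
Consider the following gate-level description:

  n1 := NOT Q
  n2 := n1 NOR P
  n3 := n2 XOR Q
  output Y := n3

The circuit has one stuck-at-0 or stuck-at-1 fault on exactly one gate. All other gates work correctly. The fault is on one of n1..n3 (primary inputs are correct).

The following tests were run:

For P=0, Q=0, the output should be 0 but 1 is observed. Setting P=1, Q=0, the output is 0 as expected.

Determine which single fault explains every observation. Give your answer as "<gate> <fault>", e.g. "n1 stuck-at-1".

n1 stuck-at-0

Fault-free values for test 1 (P=0, Q=0): n1=1, n2=0, n3=0, giving Y=0. Observed 1.
Test 1: faults giving observed 1 are {n1 stuck-at-0, n2 stuck-at-1, n3 stuck-at-1}.
Test 2 (P=1, Q=0): fault-free n1=1, n2=0, n3=0 → 0; observed 0. Eliminates n2 stuck-at-1, n3 stuck-at-1.
Only n1 stuck-at-0 is consistent with every test.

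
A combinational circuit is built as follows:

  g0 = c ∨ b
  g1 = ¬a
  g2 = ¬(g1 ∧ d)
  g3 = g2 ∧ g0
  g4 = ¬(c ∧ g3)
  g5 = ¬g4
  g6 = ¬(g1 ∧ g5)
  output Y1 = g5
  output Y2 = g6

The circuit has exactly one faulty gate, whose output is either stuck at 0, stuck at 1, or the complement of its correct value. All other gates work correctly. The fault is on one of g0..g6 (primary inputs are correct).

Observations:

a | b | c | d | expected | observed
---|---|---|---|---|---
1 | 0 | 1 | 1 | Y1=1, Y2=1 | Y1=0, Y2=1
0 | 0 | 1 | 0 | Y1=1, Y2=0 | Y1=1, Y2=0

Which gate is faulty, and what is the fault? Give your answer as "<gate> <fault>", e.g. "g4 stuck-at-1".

g1 stuck-at-1

Fault-free values for test 1 (a=1, b=0, c=1, d=1): g0=1, g1=0, g2=1, g3=1, g4=0, g5=1, g6=1, giving Y1=1, Y2=1. Observed Y1=0, Y2=1.
Test 1: faults giving observed Y1=0, Y2=1 are {g0 stuck-at-0, g0 inverted output, g1 stuck-at-1, g1 inverted output, g2 stuck-at-0, g2 inverted output, g3 stuck-at-0, g3 inverted output, g4 stuck-at-1, g4 inverted output, g5 stuck-at-0, g5 inverted output}.
Test 2 (a=0, b=0, c=1, d=0): fault-free g0=1, g1=1, g2=1, g3=1, g4=0, g5=1, g6=0 → Y1=1, Y2=0; observed Y1=1, Y2=0. Eliminates g0 stuck-at-0, g0 inverted output, g1 inverted output, g2 stuck-at-0, g2 inverted output, g3 stuck-at-0, g3 inverted output, g4 stuck-at-1, g4 inverted output, g5 stuck-at-0, g5 inverted output.
Only g1 stuck-at-1 is consistent with every test.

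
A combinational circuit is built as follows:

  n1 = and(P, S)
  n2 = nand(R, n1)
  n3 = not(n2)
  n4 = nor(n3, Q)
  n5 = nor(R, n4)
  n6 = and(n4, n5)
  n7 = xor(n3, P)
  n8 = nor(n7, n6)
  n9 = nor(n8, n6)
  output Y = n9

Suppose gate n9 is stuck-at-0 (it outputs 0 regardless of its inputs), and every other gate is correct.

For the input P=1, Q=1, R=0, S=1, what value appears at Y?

Propagate with n9 forced: n1=1, n2=1, n3=0, n4=0, n5=1, n6=0, n7=1, n8=0, n9=0 [stuck-at-0].
So Y = 0. (Without the fault it would be 1.)

0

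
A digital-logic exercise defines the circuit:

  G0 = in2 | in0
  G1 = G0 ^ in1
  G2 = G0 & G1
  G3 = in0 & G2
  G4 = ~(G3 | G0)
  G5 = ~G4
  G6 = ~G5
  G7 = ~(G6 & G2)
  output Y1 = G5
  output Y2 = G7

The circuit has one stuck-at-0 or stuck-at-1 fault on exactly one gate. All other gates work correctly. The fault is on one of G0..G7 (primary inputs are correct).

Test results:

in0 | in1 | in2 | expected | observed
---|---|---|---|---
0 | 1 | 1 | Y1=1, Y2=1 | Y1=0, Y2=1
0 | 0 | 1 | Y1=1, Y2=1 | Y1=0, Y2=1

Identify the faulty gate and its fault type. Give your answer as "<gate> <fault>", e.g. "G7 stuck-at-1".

G0 stuck-at-0

Fault-free values for test 1 (in0=0, in1=1, in2=1): G0=1, G1=0, G2=0, G3=0, G4=0, G5=1, G6=0, G7=1, giving Y1=1, Y2=1. Observed Y1=0, Y2=1.
Test 1: faults giving observed Y1=0, Y2=1 are {G0 stuck-at-0, G4 stuck-at-1, G5 stuck-at-0}.
Test 2 (in0=0, in1=0, in2=1): fault-free G0=1, G1=1, G2=1, G3=0, G4=0, G5=1, G6=0, G7=1 → Y1=1, Y2=1; observed Y1=0, Y2=1. Eliminates G4 stuck-at-1, G5 stuck-at-0.
Only G0 stuck-at-0 is consistent with every test.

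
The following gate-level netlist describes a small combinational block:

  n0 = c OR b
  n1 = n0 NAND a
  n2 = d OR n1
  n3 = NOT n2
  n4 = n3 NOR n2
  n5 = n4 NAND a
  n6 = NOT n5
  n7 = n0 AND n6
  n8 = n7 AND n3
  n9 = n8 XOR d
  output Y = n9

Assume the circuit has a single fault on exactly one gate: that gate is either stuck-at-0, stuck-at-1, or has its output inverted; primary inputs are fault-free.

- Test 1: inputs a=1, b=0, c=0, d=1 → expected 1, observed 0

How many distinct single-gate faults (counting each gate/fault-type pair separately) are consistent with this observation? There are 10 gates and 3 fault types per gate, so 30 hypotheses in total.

4

Fault-free: n0=0, n1=1, n2=1, n3=0, n4=0, n5=1, n6=0, n7=0, n8=0, n9=1 → 1. Observed 0.
  n0: none of the 3 fault types match ✗
  n1: none of the 3 fault types match ✗
  n2: none of the 3 fault types match ✗
  n3: none of the 3 fault types match ✗
  n4: none of the 3 fault types match ✗
  n5: none of the 3 fault types match ✗
  n6: none of the 3 fault types match ✗
  n7: none of the 3 fault types match ✗
  n8: stuck-at-1, inverted output ✓; others ✗
  n9: stuck-at-0, inverted output ✓; others ✗
Consistent faults: {n8 stuck-at-1, n8 inverted output, n9 stuck-at-0, n9 inverted output} — 4 in all.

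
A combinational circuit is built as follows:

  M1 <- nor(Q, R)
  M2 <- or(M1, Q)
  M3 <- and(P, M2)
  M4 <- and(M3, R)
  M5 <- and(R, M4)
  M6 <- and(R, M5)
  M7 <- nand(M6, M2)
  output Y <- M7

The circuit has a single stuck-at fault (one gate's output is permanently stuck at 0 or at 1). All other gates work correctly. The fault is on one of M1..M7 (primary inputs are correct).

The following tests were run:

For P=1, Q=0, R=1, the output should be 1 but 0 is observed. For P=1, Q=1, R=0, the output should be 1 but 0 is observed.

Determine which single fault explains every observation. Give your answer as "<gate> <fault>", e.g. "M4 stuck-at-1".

M7 stuck-at-0

Fault-free values for test 1 (P=1, Q=0, R=1): M1=0, M2=0, M3=0, M4=0, M5=0, M6=0, M7=1, giving Y=1. Observed 0.
Test 1: faults giving observed 0 are {M1 stuck-at-1, M2 stuck-at-1, M7 stuck-at-0}.
Test 2 (P=1, Q=1, R=0): fault-free M1=0, M2=1, M3=1, M4=0, M5=0, M6=0, M7=1 → 1; observed 0. Eliminates M1 stuck-at-1, M2 stuck-at-1.
Only M7 stuck-at-0 is consistent with every test.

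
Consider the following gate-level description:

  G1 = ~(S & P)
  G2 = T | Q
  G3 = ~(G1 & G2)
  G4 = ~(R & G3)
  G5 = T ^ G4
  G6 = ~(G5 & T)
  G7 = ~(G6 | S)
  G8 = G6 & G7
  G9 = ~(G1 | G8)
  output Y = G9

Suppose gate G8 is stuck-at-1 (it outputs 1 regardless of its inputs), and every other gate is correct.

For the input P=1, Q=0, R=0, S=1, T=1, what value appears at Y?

0

Propagate with G8 forced: G1=0, G2=1, G3=1, G4=1, G5=0, G6=1, G7=0, G8=1 [stuck-at-1], G9=0.
So Y = 0. (Without the fault it would be 1.)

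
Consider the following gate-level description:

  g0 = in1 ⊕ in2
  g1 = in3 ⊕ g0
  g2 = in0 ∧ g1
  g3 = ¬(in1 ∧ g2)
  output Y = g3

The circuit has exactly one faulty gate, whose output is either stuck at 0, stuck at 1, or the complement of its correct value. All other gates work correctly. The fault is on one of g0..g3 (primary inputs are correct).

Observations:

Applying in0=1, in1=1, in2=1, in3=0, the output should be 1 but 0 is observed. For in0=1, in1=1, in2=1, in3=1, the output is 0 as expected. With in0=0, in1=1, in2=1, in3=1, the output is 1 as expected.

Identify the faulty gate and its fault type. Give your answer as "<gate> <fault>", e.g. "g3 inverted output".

Fault-free values for test 1 (in0=1, in1=1, in2=1, in3=0): g0=0, g1=0, g2=0, g3=1, giving Y=1. Observed 0.
Test 1: faults giving observed 0 are {g0 stuck-at-1, g0 inverted output, g1 stuck-at-1, g1 inverted output, g2 stuck-at-1, g2 inverted output, g3 stuck-at-0, g3 inverted output}.
Test 2 (in0=1, in1=1, in2=1, in3=1): fault-free g0=0, g1=1, g2=1, g3=0 → 0; observed 0. Eliminates g0 stuck-at-1, g0 inverted output, g1 inverted output, g2 inverted output, g3 inverted output.
Test 3 (in0=0, in1=1, in2=1, in3=1): fault-free g0=0, g1=1, g2=0, g3=1 → 1; observed 1. Eliminates g2 stuck-at-1, g3 stuck-at-0.
Only g1 stuck-at-1 is consistent with every test.

g1 stuck-at-1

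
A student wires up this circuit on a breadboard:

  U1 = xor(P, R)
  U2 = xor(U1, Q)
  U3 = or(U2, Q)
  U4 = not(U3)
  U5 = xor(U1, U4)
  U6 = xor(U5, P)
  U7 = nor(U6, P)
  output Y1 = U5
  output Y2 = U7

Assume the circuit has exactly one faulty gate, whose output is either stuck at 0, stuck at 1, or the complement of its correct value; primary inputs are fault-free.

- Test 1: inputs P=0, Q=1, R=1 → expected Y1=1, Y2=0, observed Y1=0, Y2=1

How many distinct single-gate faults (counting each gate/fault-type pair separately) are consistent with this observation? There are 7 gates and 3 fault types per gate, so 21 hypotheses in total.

Fault-free: U1=1, U2=0, U3=1, U4=0, U5=1, U6=1, U7=0 → Y1=1, Y2=0. Observed Y1=0, Y2=1.
  U1: stuck-at-0, inverted output ✓; others ✗
  U2: none of the 3 fault types match ✗
  U3: stuck-at-0, inverted output ✓; others ✗
  U4: stuck-at-1, inverted output ✓; others ✗
  U5: stuck-at-0, inverted output ✓; others ✗
  U6: none of the 3 fault types match ✗
  U7: none of the 3 fault types match ✗
Consistent faults: {U1 stuck-at-0, U1 inverted output, U3 stuck-at-0, U3 inverted output, U4 stuck-at-1, U4 inverted output, U5 stuck-at-0, U5 inverted output} — 8 in all.

8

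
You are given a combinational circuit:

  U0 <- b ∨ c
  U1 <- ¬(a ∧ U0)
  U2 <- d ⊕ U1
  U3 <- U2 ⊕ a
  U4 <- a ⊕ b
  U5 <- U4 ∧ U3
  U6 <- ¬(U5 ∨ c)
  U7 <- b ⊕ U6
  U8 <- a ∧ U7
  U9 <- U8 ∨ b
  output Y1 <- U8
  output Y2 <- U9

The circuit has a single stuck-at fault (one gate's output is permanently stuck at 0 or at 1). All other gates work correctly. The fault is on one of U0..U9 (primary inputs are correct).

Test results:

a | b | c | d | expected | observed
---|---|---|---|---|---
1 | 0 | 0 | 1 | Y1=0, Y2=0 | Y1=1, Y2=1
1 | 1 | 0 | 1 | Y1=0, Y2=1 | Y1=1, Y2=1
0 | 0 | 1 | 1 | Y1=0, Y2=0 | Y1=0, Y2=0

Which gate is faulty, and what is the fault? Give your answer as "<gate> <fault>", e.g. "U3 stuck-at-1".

Fault-free values for test 1 (a=1, b=0, c=0, d=1): U0=0, U1=1, U2=0, U3=1, U4=1, U5=1, U6=0, U7=0, U8=0, U9=0, giving Y1=0, Y2=0. Observed Y1=1, Y2=1.
Test 1: faults giving observed Y1=1, Y2=1 are {U0 stuck-at-1, U1 stuck-at-0, U2 stuck-at-1, U3 stuck-at-0, U4 stuck-at-0, U5 stuck-at-0, U6 stuck-at-1, U7 stuck-at-1, U8 stuck-at-1}.
Test 2 (a=1, b=1, c=0, d=1): fault-free U0=1, U1=0, U2=1, U3=0, U4=0, U5=0, U6=1, U7=0, U8=0, U9=1 → Y1=0, Y2=1; observed Y1=1, Y2=1. Eliminates U0 stuck-at-1, U1 stuck-at-0, U2 stuck-at-1, U3 stuck-at-0, U4 stuck-at-0, U5 stuck-at-0, U6 stuck-at-1.
Test 3 (a=0, b=0, c=1, d=1): fault-free U0=1, U1=1, U2=0, U3=0, U4=0, U5=0, U6=0, U7=0, U8=0, U9=0 → Y1=0, Y2=0; observed Y1=0, Y2=0. Eliminates U8 stuck-at-1.
Only U7 stuck-at-1 is consistent with every test.

U7 stuck-at-1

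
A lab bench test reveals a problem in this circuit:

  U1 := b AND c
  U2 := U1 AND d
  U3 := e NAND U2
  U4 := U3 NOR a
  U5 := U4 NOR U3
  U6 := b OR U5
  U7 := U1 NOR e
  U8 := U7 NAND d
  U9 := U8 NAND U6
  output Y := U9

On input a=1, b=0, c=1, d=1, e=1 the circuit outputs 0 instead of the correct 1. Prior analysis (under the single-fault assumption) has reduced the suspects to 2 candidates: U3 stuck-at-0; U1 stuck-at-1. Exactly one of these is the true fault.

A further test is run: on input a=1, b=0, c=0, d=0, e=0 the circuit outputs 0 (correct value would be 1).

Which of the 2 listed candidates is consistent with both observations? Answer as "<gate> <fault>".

U3 stuck-at-0

Evaluate each candidate on input a=1, b=0, c=0, d=0, e=0:
  U3 stuck-at-0: U1=0, U2=0, U3=0 [stuck-at-0], U4=0, U5=1, U6=1, U7=1, U8=1, U9=0 → 0 — matches
  U1 stuck-at-1: U1=1 [stuck-at-1], U2=0, U3=1, U4=0, U5=0, U6=0, U7=0, U8=1, U9=1 → 1 — eliminated
Only U3 stuck-at-0 reproduces the observed 0.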